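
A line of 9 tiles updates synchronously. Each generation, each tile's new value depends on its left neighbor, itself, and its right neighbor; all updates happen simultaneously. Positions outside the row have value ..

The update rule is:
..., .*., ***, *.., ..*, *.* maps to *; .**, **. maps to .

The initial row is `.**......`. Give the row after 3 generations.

.*.*.**.*

*..******
***.****.
.*.*.**.*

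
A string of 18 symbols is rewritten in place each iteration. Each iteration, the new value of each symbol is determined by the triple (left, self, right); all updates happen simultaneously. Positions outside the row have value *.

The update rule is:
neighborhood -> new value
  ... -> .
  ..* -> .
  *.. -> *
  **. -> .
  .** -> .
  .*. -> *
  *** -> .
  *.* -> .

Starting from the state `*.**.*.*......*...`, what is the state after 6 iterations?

*..**....*...*..*.

.....*.**.....**..
*....*...*......*.
.*...**..**.....*.
.**....*...*....*.
...*...**..**...*.
*..**....*...*..*.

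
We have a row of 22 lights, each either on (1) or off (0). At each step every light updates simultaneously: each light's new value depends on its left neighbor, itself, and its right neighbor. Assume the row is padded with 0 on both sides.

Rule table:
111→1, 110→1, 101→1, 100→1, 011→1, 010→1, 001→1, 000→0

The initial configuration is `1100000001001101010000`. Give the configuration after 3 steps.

step 1: 1110000011111111111000
step 2: 1111000111111111111100
step 3: 1111101111111111111110

1111101111111111111110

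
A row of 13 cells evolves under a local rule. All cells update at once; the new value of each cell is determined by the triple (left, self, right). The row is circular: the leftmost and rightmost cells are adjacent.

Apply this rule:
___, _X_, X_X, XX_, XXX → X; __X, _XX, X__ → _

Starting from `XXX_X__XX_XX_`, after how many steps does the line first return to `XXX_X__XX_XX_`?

26

_XXXX___XX_XX
X_XXX_X__XX_X
XX_XXXX___XX_
_XX_XXX_X__XX
X_XX_XXXX___X
XX_XX_XXX_X__
_XX_XX_XXXX__
__XX_XX_XXX_X
___XX_XX_XXXX
_X__XX_XX_XXX
XX___XX_XX_XX
XX_X__XX_XX_X
XXXX___XX_XX_
_XXX_X__XX_XX
X_XXXX___XX_X
XX_XXX_X__XX_
_XX_XXXX___XX
X_XX_XXX_X__X
XX_XX_XXXX___
_XX_XX_XXX_X_
__XX_XX_XXXX_
X__XX_XX_XXX_
X___XX_XX_XXX
X_X__XX_XX_XX
XXX___XX_XX_X
XXX_X__XX_XX_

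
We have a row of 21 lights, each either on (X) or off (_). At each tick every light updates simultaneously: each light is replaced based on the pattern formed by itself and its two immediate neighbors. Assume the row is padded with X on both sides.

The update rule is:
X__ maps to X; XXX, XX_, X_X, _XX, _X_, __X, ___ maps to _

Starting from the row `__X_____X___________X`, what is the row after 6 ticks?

__X__X__X_____X______

X__X_____X___________
_X__X_____X__________
__X__X_____X_________
X__X__X_____X________
_X__X__X_____X_______
__X__X__X_____X______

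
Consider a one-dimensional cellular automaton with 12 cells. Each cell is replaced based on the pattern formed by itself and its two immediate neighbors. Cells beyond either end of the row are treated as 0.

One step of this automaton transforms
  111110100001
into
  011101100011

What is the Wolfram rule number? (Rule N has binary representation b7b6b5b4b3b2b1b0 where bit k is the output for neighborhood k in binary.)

166

position 1: 111 → 1  (bit 7 = 1)
position 4: 110 → 0  (bit 6 = 0)
position 5: 101 → 1  (bit 5 = 1)
position 7: 100 → 0  (bit 4 = 0)
position 0: 011 → 0  (bit 3 = 0)
position 6: 010 → 1  (bit 2 = 1)
position 10: 001 → 1  (bit 1 = 1)
position 8: 000 → 0  (bit 0 = 0)
bits b7..b0 = 10100110 = 166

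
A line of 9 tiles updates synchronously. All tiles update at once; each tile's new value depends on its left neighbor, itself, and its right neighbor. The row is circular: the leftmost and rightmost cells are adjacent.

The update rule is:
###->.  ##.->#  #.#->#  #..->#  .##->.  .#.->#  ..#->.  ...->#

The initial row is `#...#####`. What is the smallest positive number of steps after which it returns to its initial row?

18

step 1: ###......
step 2: ..######.
step 3: #......##
step 4: ######...
step 5: .....###.
step 6: ####...##
step 7: ...###...
step 8: ##...####
step 9: .###.....
step 10: ...######
step 11: ##......#
step 12: .######..
step 13: ......###
step 14: #####...#
step 15: ....###..
step 16: ###...###
step 17: ..###....
step 18: #...#####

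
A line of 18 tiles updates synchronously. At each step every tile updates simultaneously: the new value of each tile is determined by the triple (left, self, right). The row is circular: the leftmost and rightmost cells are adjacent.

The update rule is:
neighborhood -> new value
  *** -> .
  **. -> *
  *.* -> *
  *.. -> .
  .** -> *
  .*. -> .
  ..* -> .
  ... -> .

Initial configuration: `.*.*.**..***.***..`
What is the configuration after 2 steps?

..*.***..*.***.*..
...**.*...**.**...

...**.*...**.**...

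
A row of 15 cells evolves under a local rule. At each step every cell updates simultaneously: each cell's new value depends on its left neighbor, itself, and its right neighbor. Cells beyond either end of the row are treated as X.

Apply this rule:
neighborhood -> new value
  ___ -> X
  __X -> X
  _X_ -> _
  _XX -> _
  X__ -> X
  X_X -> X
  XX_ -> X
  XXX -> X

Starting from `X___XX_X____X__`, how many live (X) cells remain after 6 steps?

13

XXXX_XX_XXXX_XX
XXXXX_XX_XXXX_X
XXXXXX_XX_XXXX_
XXXXXXX_XX_XXXX
XXXXXXXX_XX_XXX
XXXXXXXXX_XX_XX
count of X: 13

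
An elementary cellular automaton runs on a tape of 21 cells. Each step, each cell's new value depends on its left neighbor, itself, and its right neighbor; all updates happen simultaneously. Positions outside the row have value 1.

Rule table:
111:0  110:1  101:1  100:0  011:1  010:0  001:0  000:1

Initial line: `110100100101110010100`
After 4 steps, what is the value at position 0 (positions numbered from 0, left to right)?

0

step 1: 011000000011010001000
step 2: 111011111011100100010
step 3: 001110001110100001001
step 4: 001010101011001100001
position 0 holds 0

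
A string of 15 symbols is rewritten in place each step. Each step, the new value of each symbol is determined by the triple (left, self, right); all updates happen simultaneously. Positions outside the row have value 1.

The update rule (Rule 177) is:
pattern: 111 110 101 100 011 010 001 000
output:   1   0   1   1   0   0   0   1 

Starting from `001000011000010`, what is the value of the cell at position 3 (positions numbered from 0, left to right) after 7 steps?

100111000111001
010010110010100
101001001001010
010100100100101
101010010010010
010101001001001
101010100100100
position 3 holds 0

0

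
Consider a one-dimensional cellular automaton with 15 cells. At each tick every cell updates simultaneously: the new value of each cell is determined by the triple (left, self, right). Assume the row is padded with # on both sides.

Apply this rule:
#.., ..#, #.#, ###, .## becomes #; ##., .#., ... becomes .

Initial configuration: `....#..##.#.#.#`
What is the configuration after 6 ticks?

###.#.#.#######

tick 1: #..#.###.#.#.##
tick 2: .##.###.#.#.###
tick 3: ##.###.#.#.####
tick 4: #.###.#.#.#####
tick 5: .###.#.#.######
tick 6: ###.#.#.#######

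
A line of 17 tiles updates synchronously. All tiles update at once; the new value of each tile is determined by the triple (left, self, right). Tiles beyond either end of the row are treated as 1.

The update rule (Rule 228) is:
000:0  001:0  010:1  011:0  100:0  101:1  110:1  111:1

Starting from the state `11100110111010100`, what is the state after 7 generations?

11100000000011100

11100011011111100
11100001101111100
11100000110111100
11100000011011100
11100000001101100
11100000000110100
11100000000011100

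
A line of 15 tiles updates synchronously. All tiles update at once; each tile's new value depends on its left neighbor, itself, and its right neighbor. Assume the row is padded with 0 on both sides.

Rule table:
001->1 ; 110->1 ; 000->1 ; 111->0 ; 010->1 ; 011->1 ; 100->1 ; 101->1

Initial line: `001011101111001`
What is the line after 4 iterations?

111110111001111
100011101111001
111110111001111  (repeats iteration 1; period 2)
iteration 4: 100011101111001

100011101111001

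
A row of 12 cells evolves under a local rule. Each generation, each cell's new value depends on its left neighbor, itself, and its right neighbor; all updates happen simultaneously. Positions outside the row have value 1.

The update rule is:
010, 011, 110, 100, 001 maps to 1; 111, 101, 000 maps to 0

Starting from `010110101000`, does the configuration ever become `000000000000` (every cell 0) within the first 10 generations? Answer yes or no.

010110101101
010110101101  (fixed point — unchanged through generation 10)
generation 10 is 010110101101, still not uniform 0

no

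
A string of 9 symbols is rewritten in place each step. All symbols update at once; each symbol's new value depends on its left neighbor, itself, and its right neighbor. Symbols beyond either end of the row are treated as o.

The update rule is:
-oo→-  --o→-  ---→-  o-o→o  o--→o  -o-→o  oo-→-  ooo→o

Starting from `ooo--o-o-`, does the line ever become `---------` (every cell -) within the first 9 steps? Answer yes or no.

step 1: oo-o-oooo
step 2: o-ooo-ooo
step 3: -o-o-o-oo
step 4: ooooooo-o
step 5: oooooo-o-
step 6: ooooo-ooo
step 7: oooo-o-oo
step 8: ooo-ooo-o
step 9: oo-o-o-o-
step 9 is oo-o-o-o-, still not uniform -

no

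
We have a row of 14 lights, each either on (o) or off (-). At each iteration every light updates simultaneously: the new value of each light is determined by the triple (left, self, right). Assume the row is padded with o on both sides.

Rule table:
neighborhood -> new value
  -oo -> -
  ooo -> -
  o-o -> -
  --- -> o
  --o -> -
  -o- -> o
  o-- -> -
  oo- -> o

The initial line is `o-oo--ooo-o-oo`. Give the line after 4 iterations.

o--o----o-o---
o--o-oo-o-o-o-
o--o--o-o-o-o-
o--o--o-o-o-o-

o--o--o-o-o-o-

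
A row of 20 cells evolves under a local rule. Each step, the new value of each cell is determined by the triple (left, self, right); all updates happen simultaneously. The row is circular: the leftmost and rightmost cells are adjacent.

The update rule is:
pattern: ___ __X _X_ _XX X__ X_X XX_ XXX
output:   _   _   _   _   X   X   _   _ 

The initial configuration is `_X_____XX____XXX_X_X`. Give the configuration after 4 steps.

_X_X_X______X______X

X_X______X______X_X_
_X_X______X______X_X
X_X_X______X______X_
_X_X_X______X______X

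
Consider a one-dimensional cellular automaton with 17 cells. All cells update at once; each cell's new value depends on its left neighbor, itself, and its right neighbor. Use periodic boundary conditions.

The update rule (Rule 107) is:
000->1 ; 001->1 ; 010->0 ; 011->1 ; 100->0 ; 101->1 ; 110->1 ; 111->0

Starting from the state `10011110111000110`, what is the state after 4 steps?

11110000000011111

00110011101011111
01110110110110001
11011111111110110
11110000000011111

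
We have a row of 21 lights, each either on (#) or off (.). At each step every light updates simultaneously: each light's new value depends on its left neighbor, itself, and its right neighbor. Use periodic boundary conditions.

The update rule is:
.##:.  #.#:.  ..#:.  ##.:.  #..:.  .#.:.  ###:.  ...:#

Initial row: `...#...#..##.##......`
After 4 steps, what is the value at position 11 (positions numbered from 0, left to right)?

#

##...#..........#####
...#...########......
##...#..........#####  (repeats step 1; period 2)
step 4: ...#...########......
position 11 holds #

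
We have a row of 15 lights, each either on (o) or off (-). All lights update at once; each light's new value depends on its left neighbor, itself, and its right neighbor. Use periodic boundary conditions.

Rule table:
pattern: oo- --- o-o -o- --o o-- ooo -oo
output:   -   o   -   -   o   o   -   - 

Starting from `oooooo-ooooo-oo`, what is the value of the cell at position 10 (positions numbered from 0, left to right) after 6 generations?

generation 1: ---------------
generation 2: ooooooooooooooo
generation 3: ---------------  (repeats generation 1; period 2)
generation 6: ooooooooooooooo
position 10 holds o

o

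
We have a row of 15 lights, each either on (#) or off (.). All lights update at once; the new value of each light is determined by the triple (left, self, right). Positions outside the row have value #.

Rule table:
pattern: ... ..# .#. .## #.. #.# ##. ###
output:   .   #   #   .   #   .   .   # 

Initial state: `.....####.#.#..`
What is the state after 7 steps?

#...#.##..#.###
.#.##...###..##
.#...#.#.#.##.#
.##.##.#.#.....
.......#.##...#
#.....##...#.#.
.#...#..#.##.#.

.#...#..#.##.#.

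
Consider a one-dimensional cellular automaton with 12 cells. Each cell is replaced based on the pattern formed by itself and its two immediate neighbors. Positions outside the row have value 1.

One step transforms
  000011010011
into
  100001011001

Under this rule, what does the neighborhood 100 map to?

1

At position 0 the neighborhood is 100; the next row has 1 there.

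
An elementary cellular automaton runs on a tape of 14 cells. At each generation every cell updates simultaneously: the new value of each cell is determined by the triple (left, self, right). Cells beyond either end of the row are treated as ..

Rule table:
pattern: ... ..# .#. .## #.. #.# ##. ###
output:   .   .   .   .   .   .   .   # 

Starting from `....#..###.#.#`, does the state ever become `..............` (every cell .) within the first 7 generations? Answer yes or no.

........#.....
..............
all cells are . at generation 2

yes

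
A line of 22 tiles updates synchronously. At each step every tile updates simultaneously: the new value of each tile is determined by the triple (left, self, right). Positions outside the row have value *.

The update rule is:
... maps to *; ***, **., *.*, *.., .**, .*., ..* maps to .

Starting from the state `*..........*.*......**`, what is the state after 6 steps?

...........***......*.

..********.....****...
...........***......*.
.*********.....****...
...........***......*.  (repeats step 2; period 2)
step 6: ...........***......*.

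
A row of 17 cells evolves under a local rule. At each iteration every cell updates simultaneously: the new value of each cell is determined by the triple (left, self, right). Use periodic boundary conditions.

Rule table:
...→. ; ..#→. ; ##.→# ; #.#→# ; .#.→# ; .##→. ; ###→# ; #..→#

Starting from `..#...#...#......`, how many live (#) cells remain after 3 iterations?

iteration 1: ..##..##..##.....
iteration 2: ...##..##..##....
iteration 3: ....##..##..##...
count of #: 6

6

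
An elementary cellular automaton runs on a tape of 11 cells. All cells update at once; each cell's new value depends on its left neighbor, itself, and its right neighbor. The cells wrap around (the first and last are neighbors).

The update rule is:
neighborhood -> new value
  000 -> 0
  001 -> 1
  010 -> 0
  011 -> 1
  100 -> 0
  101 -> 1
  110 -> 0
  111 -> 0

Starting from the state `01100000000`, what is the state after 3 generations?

11000000000
10000000001
00000000011

00000000011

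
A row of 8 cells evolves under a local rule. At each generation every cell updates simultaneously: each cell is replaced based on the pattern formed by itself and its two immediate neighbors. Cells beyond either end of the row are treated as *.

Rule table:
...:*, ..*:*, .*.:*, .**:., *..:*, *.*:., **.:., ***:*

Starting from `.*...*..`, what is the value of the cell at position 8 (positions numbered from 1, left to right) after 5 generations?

.*******
..******
**.*****
*...****
.***.***
position 8 holds *

*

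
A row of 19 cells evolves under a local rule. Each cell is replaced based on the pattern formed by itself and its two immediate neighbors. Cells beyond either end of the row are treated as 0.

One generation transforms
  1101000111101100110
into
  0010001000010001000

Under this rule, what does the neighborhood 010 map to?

0

At position 3 the neighborhood is 010; the next row has 0 there.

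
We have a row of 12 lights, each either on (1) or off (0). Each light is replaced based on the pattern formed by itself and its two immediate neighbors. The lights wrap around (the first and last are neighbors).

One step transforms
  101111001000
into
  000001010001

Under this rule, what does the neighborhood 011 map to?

At position 2 the neighborhood is 011; the next row has 0 there.

0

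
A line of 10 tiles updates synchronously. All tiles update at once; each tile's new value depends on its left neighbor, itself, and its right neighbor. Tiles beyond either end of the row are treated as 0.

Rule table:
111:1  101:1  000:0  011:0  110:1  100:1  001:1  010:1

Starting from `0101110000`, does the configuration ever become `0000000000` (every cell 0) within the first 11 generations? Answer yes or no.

no

generation 1: 1110111000
generation 2: 0111011100
generation 3: 1011101110
generation 4: 1101110111
generation 5: 0110111011
generation 6: 1011011101
generation 7: 1101101111
generation 8: 0110110111
generation 9: 1011011011
generation 10: 1101101101
generation 11: 0110110111
generation 11 is 0110110111, still not uniform 0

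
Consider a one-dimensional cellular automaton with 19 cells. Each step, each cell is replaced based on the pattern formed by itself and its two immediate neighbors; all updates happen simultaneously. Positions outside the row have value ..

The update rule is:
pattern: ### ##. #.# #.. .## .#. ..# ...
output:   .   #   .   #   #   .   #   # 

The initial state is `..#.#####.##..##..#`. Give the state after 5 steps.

#######.....######.

step 1: ##..#...#.########.
step 2: ####.###..#......##
step 3: #..#.#.###.########
step 4: .##....#.#.#......#
step 5: #######.....######.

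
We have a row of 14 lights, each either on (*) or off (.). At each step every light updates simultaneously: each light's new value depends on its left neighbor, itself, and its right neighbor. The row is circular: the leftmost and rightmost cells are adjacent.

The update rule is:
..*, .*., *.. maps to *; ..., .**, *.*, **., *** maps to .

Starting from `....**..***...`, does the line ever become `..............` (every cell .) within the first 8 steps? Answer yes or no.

no

step 1: ...*..**...*..
step 2: ..****..*.***.
step 3: .*....***....*
step 4: .**..*...*..**
step 5: ...****.****..
step 6: ..*.........*.
step 7: .***.......***
step 8: ....*.....*...
step 8 is ....*.....*..., still not uniform .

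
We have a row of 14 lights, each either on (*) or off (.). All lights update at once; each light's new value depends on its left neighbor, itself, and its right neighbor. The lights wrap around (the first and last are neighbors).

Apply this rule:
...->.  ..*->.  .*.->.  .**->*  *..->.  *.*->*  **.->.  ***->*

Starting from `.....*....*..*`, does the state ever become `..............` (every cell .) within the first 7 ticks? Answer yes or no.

yes

tick 1: ..............
all cells are . at tick 1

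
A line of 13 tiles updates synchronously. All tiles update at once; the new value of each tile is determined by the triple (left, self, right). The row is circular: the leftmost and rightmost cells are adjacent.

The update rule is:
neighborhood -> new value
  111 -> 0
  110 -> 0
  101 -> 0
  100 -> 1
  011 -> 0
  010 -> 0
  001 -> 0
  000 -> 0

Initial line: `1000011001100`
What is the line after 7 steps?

1000100100000

0100000100010
0010000010001
1001000001000
0100100000100
0010010000010
0001001000001
1000100100000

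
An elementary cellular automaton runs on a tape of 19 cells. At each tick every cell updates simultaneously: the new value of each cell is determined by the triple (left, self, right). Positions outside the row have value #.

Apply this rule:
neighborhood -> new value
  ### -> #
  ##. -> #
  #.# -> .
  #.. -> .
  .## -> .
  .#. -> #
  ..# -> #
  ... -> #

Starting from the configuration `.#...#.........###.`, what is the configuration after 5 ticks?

.#.###.########.##.
.#..##..#######..#.
.#.#.#.#.######.##.
.#.#.#.#..#####..#.
.#.#.#.#.#.####.##.

.#.#.#.#.#.####.##.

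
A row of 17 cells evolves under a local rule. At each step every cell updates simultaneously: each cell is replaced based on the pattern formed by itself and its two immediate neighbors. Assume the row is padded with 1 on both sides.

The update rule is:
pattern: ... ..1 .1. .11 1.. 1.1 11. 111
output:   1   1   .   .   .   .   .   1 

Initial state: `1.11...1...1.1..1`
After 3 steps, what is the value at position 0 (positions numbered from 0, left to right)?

.

.....11..11....1.
.1111...1...111..
..11..11..11.1..1
position 0 holds .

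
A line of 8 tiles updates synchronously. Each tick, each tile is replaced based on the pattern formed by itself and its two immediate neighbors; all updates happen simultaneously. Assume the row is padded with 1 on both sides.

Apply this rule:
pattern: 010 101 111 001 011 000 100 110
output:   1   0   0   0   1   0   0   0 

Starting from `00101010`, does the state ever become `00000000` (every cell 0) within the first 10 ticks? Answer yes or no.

no

00101010  (fixed point — unchanged through tick 10)
tick 10 is 00101010, still not uniform 0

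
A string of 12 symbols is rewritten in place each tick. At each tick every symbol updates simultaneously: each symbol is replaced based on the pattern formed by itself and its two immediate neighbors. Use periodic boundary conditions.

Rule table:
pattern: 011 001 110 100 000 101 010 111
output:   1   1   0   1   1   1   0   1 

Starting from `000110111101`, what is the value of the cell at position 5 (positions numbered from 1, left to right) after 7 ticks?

tick 1: 111101111010
tick 2: 111011110101
tick 3: 110111101011
tick 4: 101111010111
tick 5: 011110101111
tick 6: 111101011110
tick 7: 111010111101
position 5 holds 1

1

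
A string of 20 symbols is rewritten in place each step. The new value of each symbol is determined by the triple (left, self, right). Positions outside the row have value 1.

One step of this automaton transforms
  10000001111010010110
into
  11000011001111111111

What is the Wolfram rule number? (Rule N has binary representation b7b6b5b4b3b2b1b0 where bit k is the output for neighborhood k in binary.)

126

position 8: 111 → 0  (bit 7 = 0)
position 0: 110 → 1  (bit 6 = 1)
position 11: 101 → 1  (bit 5 = 1)
position 1: 100 → 1  (bit 4 = 1)
position 7: 011 → 1  (bit 3 = 1)
position 12: 010 → 1  (bit 2 = 1)
position 6: 001 → 1  (bit 1 = 1)
position 2: 000 → 0  (bit 0 = 0)
bits b7..b0 = 01111110 = 126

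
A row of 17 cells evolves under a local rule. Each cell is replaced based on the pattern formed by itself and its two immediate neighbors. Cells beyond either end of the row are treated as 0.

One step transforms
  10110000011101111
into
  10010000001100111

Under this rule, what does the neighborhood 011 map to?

0

At position 2 the neighborhood is 011; the next row has 0 there.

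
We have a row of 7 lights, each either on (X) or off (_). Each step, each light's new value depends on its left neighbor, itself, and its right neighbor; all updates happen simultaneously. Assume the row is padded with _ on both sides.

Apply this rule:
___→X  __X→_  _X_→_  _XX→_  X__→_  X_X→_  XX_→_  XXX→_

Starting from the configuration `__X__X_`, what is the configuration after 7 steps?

X______
__XXXXX
X______  (repeats step 1; period 2)
step 7: X______

X______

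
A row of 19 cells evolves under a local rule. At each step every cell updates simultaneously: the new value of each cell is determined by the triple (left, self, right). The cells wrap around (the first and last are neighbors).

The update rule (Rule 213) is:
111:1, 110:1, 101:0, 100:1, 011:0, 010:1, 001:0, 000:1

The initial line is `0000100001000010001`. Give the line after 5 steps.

1110111101111011101
1110011100111001100
0111001110011100110
0011100111001110011
1001110011100111001

1001110011100111001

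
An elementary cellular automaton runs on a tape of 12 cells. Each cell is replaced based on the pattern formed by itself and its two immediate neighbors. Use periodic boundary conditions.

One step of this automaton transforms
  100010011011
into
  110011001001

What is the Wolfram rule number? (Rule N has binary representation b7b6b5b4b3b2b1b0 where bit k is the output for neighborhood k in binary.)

212

position 11: 111 → 1  (bit 7 = 1)
position 0: 110 → 1  (bit 6 = 1)
position 9: 101 → 0  (bit 5 = 0)
position 1: 100 → 1  (bit 4 = 1)
position 7: 011 → 0  (bit 3 = 0)
position 4: 010 → 1  (bit 2 = 1)
position 3: 001 → 0  (bit 1 = 0)
position 2: 000 → 0  (bit 0 = 0)
bits b7..b0 = 11010100 = 212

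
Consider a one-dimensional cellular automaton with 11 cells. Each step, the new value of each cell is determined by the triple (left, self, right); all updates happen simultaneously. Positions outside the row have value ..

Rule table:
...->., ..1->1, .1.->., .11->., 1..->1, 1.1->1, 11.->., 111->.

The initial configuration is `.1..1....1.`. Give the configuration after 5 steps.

1.11.1..1.1
.1..1.11.1.
1.11.1..1.1  (repeats step 1; period 2)
step 5: 1.11.1..1.1

1.11.1..1.1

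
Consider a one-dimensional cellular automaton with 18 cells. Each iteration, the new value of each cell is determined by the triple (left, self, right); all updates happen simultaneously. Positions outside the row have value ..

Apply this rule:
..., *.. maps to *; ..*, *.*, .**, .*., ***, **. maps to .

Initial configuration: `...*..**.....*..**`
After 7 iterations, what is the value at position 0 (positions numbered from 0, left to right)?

**..*...****..*...
..*..**.....*..***
*..*...****..*....
.*..**.....*..****
..*...****..*.....
*..**.....*..*****
.*...****..*......
position 0 holds .

.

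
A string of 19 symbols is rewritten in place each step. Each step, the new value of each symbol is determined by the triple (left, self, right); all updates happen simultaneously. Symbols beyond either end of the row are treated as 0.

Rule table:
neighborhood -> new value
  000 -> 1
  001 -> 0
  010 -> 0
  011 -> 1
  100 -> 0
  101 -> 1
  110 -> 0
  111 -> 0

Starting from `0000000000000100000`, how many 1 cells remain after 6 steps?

3

step 1: 1111111111110001111
step 2: 1000000000000101000
step 3: 0011111111110010011
step 4: 1010000000000000010
step 5: 0100111111111111000
step 6: 0000100000000000011
count of 1: 3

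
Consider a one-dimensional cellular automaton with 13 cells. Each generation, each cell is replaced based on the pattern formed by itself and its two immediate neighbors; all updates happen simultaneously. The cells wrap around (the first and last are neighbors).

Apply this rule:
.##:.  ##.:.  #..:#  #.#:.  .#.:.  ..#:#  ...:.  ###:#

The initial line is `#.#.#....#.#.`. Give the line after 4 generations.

.....#..#....
....#.##.#...
...#......#..
..#.#....#.#.

..#.#....#.#.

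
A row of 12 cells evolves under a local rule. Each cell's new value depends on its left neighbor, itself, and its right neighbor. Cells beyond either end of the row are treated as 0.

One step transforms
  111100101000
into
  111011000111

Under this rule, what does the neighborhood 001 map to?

1

At position 5 the neighborhood is 001; the next row has 1 there.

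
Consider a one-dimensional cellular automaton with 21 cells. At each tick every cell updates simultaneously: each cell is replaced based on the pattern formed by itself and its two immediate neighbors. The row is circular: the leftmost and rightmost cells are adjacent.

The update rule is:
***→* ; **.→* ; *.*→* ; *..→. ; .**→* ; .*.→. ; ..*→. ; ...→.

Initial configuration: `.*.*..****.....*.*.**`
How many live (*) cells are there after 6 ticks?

*.*...****......*.***
**....****.......****
**....****.......****  (fixed point — unchanged through tick 6)
count of *: 10

10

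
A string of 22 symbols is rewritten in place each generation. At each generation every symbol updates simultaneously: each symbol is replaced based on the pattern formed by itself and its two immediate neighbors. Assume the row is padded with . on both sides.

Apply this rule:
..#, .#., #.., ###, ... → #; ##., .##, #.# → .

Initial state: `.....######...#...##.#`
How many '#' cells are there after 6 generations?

14

#####.####.#######...#
.###...##...#####.####
#.#.###..###.###...##.
#.#..#.##.#...#.###..#
#.####....#####..#.###
#..##.####.###.###..#.
count of #: 14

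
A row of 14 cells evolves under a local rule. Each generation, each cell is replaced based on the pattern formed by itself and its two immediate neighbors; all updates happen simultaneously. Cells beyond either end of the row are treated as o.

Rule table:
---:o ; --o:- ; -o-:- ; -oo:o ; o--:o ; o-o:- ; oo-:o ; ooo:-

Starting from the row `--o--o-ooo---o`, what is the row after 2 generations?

generation 1: o--o---o-ooo-o
generation 2: oo--oo---o-o-o

oo--oo---o-o-o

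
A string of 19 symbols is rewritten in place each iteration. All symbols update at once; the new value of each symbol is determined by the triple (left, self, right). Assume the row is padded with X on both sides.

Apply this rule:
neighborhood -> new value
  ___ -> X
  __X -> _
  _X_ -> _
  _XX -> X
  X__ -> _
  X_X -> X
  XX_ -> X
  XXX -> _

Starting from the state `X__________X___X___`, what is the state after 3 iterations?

__X_XXXX__X__X____X

iteration 1: X_XXXXXXXX___X___X_
iteration 2: XXX______X_X___X__X
iteration 3: __X_XXXX__X__X____X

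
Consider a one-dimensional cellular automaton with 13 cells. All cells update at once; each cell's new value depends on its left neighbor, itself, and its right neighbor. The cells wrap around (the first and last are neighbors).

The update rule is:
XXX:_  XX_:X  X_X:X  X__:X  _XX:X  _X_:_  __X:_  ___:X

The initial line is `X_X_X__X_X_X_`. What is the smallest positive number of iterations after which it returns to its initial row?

13

iteration 1: _X_X_X__X_X_X
iteration 2: X_X_X_X__X_X_
iteration 3: _X_X_X_X__X_X
iteration 4: X_X_X_X_X__X_
iteration 5: _X_X_X_X_X__X
iteration 6: X_X_X_X_X_X__
iteration 7: _X_X_X_X_X_X_
iteration 8: __X_X_X_X_X_X
iteration 9: X__X_X_X_X_X_
iteration 10: _X__X_X_X_X_X
iteration 11: X_X__X_X_X_X_
iteration 12: _X_X__X_X_X_X
iteration 13: X_X_X__X_X_X_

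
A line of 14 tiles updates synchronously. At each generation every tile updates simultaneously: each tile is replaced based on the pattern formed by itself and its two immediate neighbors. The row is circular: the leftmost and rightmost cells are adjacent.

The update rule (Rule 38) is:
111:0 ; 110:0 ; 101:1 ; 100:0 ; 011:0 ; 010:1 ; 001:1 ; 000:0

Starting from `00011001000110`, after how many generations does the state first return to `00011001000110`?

generation 1: 00100011001000
generation 2: 01100100011000
generation 3: 10001100100000
generation 4: 10010001100001
generation 5: 00110010000010
generation 6: 01000110000110
generation 7: 11001000001000
generation 8: 00011000011001
generation 9: 00100000100011
generation 10: 01100001100100
generation 11: 10000010001100
generation 12: 10000110010001
generation 13: 00001000110010
generation 14: 00011001000110

14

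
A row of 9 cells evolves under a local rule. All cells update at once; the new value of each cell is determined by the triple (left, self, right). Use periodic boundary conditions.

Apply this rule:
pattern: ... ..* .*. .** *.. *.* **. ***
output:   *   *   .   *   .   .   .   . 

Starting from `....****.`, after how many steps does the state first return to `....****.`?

18

step 1: *****....
step 2: *.....***
step 3: ..*****..
step 4: ***.....*
step 5: ....*****
step 6: .****....
step 7: **....***
step 8: ...****..
step 9: ****....*
step 10: .....****
step 11: .*****...
step 12: **.....**
step 13: ...*****.
step 14: ****.....
step 15: *....****
step 16: ..****...
step 17: ***....**
step 18: ....****.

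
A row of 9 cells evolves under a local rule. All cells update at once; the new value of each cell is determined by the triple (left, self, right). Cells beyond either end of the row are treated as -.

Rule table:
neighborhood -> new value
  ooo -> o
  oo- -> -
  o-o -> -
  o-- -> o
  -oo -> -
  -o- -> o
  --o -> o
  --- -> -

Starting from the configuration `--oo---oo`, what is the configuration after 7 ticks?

tick 1: -o--o-o--
tick 2: ooooo-oo-
tick 3: -ooo----o
tick 4: o-o-o--oo
tick 5: o-o-ooo--
tick 6: o-o--o-o-
tick 7: o-oooo-oo

o-oooo-oo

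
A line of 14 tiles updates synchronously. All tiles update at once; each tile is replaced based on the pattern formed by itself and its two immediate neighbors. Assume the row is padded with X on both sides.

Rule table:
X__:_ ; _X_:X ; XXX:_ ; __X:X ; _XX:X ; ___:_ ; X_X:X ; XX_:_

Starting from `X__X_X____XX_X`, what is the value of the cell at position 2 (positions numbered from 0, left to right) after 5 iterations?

_

iteration 1: __XXXX___XX_XX
iteration 2: _XX_____XX_XX_
iteration 3: XX_____XX_XX_X
iteration 4: ______XX_XX_XX
iteration 5: _____XX_XX_XX_
position 2 holds _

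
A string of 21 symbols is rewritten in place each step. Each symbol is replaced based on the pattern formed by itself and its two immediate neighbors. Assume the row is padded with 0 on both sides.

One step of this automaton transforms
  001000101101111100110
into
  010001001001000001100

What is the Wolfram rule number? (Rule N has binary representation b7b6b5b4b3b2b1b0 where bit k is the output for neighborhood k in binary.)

position 12: 111 → 0  (bit 7 = 0)
position 9: 110 → 0  (bit 6 = 0)
position 7: 101 → 0  (bit 5 = 0)
position 3: 100 → 0  (bit 4 = 0)
position 8: 011 → 1  (bit 3 = 1)
position 2: 010 → 0  (bit 2 = 0)
position 1: 001 → 1  (bit 1 = 1)
position 0: 000 → 0  (bit 0 = 0)
bits b7..b0 = 00001010 = 10

10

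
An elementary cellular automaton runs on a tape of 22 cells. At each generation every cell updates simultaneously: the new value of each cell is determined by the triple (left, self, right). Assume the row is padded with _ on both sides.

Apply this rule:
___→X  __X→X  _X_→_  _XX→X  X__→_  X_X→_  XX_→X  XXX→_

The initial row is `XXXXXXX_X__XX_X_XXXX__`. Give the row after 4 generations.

X_X_X__XX___XXXX___XXX

X_____X___XXX___X__X_X
__XXXX__XXX_X_XX__X___
XXX__X_XX_X___XX_X__XX
X_X_X__XX___XXXX___XXX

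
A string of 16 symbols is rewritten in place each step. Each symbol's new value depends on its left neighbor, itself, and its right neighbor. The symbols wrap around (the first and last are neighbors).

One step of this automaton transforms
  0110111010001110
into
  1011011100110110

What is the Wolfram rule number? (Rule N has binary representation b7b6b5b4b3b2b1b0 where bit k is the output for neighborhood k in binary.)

position 5: 111 → 1  (bit 7 = 1)
position 2: 110 → 1  (bit 6 = 1)
position 3: 101 → 1  (bit 5 = 1)
position 9: 100 → 0  (bit 4 = 0)
position 1: 011 → 0  (bit 3 = 0)
position 8: 010 → 0  (bit 2 = 0)
position 0: 001 → 1  (bit 1 = 1)
position 10: 000 → 1  (bit 0 = 1)
bits b7..b0 = 11100011 = 227

227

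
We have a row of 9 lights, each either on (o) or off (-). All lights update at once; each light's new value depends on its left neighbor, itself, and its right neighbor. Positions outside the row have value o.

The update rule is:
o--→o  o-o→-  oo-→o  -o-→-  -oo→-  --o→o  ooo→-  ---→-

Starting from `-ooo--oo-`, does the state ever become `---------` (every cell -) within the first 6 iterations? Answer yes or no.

---ooo-o-
o-o--o---
o--oo-o-o
ooo-o----
--o--o--o
oo-oo-oo-
iteration 6 is oo-oo-oo-, still not uniform -

no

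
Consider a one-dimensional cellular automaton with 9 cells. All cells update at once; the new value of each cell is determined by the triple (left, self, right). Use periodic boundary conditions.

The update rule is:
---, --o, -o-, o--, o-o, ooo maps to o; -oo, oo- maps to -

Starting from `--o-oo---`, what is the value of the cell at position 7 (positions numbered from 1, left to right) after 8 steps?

-

oooo--ooo
ooo-oo-oo
oo-o--o-o
o-oooooo-
oo-oooo-o
o-o-oo-o-
oooo--ooo  (repeats step 1; period 6)
step 8: ooo-oo-oo
position 7 holds -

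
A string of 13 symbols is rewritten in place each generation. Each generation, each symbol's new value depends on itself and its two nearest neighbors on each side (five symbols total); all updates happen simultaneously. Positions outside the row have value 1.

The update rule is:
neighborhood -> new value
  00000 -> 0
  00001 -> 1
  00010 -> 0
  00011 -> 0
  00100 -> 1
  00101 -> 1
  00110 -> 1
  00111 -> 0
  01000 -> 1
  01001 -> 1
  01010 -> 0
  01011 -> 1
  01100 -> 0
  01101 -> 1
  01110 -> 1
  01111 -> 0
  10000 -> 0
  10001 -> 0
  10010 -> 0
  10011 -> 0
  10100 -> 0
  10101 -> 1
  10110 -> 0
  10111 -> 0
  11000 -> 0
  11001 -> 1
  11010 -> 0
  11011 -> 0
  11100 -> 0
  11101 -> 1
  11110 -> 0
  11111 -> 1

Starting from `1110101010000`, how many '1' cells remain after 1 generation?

1010101001010
count of 1: 6

6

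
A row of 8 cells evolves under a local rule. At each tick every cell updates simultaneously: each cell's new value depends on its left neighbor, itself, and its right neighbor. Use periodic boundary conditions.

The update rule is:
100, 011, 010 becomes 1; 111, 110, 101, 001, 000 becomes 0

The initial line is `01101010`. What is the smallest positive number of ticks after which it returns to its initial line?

01001011
01101010

2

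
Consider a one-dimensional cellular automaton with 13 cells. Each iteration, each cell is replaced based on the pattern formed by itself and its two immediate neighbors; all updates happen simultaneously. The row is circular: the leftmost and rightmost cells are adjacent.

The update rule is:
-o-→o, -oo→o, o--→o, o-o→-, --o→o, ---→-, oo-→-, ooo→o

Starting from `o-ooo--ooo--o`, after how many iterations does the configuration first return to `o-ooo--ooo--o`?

26

--oo-oooo-ooo
ooo--ooo--oo-
oo-oooo-ooo--
o--ooo--oo-oo
-oooo-ooo--oo
-ooo--oo-ooo-
ooo-ooo--oo-o
oo--oo-ooo--o
o-ooo--oo-ooo
--oo-ooo--ooo
ooo--oo-oooo-
oo-ooo--ooo--
o--oo-oooo-oo
-ooo--ooo--oo
-oo-oooo-ooo-
oo--ooo--oo-o
o-oooo-ooo--o
--ooo--oo-ooo
oooo-ooo--oo-
ooo--oo-ooo--
oo-ooo--oo-oo
o--oo-ooo--oo
-ooo--oo-oooo
-oo-ooo--ooo-
oo--oo-oooo-o
o-ooo--ooo--o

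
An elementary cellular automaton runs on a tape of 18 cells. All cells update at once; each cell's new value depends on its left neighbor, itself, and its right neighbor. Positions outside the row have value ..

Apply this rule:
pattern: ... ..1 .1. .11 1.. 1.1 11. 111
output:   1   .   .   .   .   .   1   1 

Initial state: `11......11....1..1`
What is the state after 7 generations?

.1.1111..1.11.....
....111.....1.1111
111..11.111....111
.11...1..11.11..11
..1.1.....1..1...1
1.....111......1..
..111..11.1111...1

..111..11.1111...1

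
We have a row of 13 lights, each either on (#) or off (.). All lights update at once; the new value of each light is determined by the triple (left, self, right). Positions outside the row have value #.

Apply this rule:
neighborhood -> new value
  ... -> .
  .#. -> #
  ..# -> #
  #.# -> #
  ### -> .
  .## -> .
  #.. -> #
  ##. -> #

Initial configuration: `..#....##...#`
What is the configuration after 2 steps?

...#####.####

step 1: ####..#.##.#.
step 2: ...#####.####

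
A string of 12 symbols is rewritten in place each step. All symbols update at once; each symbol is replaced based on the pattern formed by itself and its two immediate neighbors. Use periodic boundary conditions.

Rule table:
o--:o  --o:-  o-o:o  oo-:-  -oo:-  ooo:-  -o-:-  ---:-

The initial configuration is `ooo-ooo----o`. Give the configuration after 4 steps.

step 1: ---o---o----
step 2: ----o---o---
step 3: -----o---o--
step 4: ------o---o-

------o---o-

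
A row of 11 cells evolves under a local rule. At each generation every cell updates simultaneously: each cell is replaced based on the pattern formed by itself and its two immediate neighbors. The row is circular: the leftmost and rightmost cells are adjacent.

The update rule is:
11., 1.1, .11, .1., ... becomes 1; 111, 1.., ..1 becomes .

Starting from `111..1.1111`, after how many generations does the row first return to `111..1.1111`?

..1..111...
1.1..1.1.11
111..11111.
1.1..1...11
111..1.1.1.
1.1..111111
111..1.....
1.1..1.111.
111..111.11
..1..1.111.
1.1..111.1.
111..1.1111

12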